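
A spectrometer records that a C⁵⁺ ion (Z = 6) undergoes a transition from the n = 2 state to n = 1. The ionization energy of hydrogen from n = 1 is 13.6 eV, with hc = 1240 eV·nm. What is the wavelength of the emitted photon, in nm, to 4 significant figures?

For Z = 6 the level energies scale as Z², so the effective Rydberg energy is 13.6 × 36 = 489.6 eV.
ΔE = 489.6 × (1/1² − 1/2²) = 489.6 × 0.7500 = 367.2 eV.
λ = hc/ΔE = 1240 / 367.2 = 3.377 nm.

3.377 nm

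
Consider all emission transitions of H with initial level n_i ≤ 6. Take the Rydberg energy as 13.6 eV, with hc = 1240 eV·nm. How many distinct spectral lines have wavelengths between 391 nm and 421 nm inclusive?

1

Enumerate all n_i → n_f pairs with 1 ≤ n_f < n_i ≤ 6 and compute λ = 1240 / [13.6·1·(1/n_f² − 1/n_i²)].
Lines falling in [391, 421] nm: 6→2 (410.3 nm).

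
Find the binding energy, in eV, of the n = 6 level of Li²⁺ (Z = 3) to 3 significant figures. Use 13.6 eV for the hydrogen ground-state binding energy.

E_n = −13.6 Z²/n² = −122.4/n² eV for Z = 3.
E_6 = −122.4/36 = −3.40 eV, so ionization (to E = 0) requires 3.40 eV.

3.40 eV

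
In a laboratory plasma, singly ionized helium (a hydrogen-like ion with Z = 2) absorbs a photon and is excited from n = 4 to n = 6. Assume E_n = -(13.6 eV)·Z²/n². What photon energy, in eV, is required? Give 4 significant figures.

1.889 eV

The Bohr energies scale as Z², so for Z = 2: E_n = −54.40/n² eV.
E_6 = −54.40/36 = −1.511 eV and E_4 = −54.40/16 = −3.400 eV.
The photon energy is |E_6 − E_4| = 1.889 eV.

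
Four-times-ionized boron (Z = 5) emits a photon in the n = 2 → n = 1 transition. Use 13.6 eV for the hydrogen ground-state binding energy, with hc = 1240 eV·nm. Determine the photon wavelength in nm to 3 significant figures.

4.86 nm

For Z = 5 the level energies scale as Z², so the effective Rydberg energy is 13.6 × 25 = 340.0 eV.
ΔE = 340.0 × (1/1² − 1/2²) = 340.0 × 0.7500 = 255.0 eV.
λ = hc/ΔE = 1240 / 255.0 = 4.86 nm.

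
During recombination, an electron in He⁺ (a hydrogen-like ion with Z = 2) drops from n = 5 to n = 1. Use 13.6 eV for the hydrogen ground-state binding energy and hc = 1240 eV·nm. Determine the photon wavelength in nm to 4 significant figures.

For Z = 2 the level energies scale as Z², so the effective Rydberg energy is 13.6 × 4 = 54.40 eV.
ΔE = 54.40 × (1/1² − 1/5²) = 54.40 × 0.9600 = 52.22 eV.
λ = hc/ΔE = 1240 / 52.22 = 23.74 nm.

23.74 nm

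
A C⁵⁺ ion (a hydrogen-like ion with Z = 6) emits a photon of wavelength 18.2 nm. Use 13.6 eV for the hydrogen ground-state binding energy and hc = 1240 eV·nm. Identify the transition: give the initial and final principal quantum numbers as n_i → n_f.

The photon energy is ΔE = hc/λ = 1240 / 18.2 = 68.13 eV.
With Z = 6, ΔE = 489.6 × (1/n_f² − 1/n_i²), so 1/n_f² − 1/n_i² = 0.1392.
Trying n_f = 2 gives 1/n_i² = 0.1108, i.e. n_i ≈ 3; this pair matches.

n_i = 3, n_f = 2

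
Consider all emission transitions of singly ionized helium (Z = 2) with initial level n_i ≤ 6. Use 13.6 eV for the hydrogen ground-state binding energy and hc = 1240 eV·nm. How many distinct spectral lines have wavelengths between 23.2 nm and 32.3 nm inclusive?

Enumerate all n_i → n_f pairs with 1 ≤ n_f < n_i ≤ 6 and compute λ = 1240 / [13.6·4·(1/n_f² − 1/n_i²)].
Lines falling in [23.2, 32.3] nm: 6→1 (23.45 nm), 5→1 (23.74 nm), 4→1 (24.31 nm), 3→1 (25.64 nm), 2→1 (30.39 nm).

5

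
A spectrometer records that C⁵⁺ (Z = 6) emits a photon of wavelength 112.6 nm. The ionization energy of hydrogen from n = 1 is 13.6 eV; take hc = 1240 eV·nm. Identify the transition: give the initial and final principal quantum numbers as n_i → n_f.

The photon energy is ΔE = hc/λ = 1240 / 112.6 = 11.01 eV.
With Z = 6, ΔE = 489.6 × (1/n_f² − 1/n_i²), so 1/n_f² − 1/n_i² = 0.02249.
Trying n_f = 4 gives 1/n_i² = 0.04001, i.e. n_i ≈ 5; this pair matches.

n_i = 5, n_f = 4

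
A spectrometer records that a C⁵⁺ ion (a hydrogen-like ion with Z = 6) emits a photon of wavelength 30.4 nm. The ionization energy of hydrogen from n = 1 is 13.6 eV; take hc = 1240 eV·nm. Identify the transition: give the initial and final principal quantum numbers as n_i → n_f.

n_i = 6, n_f = 3

The photon energy is ΔE = hc/λ = 1240 / 30.4 = 40.79 eV.
With Z = 6, ΔE = 489.6 × (1/n_f² − 1/n_i²), so 1/n_f² − 1/n_i² = 0.08331.
Trying n_f = 3 gives 1/n_i² = 0.02780, i.e. n_i ≈ 6; this pair matches.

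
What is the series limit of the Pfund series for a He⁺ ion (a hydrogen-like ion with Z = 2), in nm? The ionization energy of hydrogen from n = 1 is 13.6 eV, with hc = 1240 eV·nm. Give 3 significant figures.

570 nm

The Pfund series has lower level n_f = 5; the series limit corresponds to n_i → ∞.
ΔE_max = 13.6 × 4 / 5² = 2.176 eV.
λ_min = 1240 / 2.176 = 570 nm.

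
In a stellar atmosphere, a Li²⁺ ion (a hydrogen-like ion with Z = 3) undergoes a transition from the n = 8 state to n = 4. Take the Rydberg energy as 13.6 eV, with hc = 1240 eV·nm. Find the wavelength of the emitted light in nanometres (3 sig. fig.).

For Z = 3 the level energies scale as Z², so the effective Rydberg energy is 13.6 × 9 = 122.4 eV.
ΔE = 122.4 × (1/4² − 1/8²) = 122.4 × 0.04688 = 5.738 eV.
λ = hc/ΔE = 1240 / 5.738 = 216 nm.

216 nm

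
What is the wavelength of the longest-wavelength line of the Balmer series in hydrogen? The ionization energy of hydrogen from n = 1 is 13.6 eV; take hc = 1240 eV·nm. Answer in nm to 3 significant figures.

The Balmer series terminates on n_f = 2; the first line has n_i = 2+1 = 3.
ΔE = 13.60 × (1/2² − 1/3²) = 1.889 eV.
λ = 1240 / 1.889 = 656 nm.

656 nm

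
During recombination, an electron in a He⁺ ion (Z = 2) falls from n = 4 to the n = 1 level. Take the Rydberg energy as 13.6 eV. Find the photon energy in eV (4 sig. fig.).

51.00 eV

The Bohr energies scale as Z², so for Z = 2: E_n = −54.40/n² eV.
E_4 = −54.40/16 = −3.400 eV and E_1 = −54.40/1 = −54.40 eV.
The photon energy is |E_4 − E_1| = 51.00 eV.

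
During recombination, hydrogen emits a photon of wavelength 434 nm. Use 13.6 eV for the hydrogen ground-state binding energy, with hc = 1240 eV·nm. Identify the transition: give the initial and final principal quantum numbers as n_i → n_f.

The photon energy is ΔE = hc/λ = 1240 / 434 = 2.857 eV.
With Z = 1, ΔE = 13.60 × (1/n_f² − 1/n_i²), so 1/n_f² − 1/n_i² = 0.2101.
Trying n_f = 2 gives 1/n_i² = 0.03992, i.e. n_i ≈ 5; this pair matches.

n_i = 5, n_f = 2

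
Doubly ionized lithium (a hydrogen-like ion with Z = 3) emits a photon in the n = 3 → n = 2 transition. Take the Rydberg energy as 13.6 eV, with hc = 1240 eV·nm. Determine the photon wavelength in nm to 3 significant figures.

72.9 nm

For Z = 3 the level energies scale as Z², so the effective Rydberg energy is 13.6 × 9 = 122.4 eV.
ΔE = 122.4 × (1/2² − 1/3²) = 122.4 × 0.1389 = 17.00 eV.
λ = hc/ΔE = 1240 / 17.00 = 72.9 nm.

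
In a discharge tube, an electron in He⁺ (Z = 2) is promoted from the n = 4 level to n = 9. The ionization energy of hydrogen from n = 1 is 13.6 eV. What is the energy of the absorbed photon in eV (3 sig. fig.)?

The Bohr energies scale as Z², so for Z = 2: E_n = −54.40/n² eV.
E_9 = −54.40/81 = −0.6716 eV and E_4 = −54.40/16 = −3.400 eV.
The photon energy is |E_9 − E_4| = 2.73 eV.

2.73 eV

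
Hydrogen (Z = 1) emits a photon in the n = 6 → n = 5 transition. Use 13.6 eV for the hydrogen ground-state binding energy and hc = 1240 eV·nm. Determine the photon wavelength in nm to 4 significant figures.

ΔE = 13.60 × (1/5² − 1/6²) = 13.60 × 0.01222 = 0.1662 eV.
λ = hc/ΔE = 1240 / 0.1662 = 7460 nm.
This line belongs to the Pfund series.

7460 nm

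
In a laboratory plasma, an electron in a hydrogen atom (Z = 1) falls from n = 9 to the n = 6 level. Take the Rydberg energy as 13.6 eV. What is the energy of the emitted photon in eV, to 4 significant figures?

0.2099 eV

E_9 = −13.60/81 = −0.1679 eV and E_6 = −13.60/36 = −0.3778 eV.
The photon energy is |E_9 − E_6| = 0.2099 eV.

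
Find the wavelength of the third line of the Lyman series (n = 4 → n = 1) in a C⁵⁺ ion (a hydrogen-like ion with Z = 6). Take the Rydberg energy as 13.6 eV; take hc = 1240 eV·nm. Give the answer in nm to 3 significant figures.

2.70 nm

The Lyman series terminates on n_f = 1; the third line has n_i = 1+3 = 4.
ΔE = 489.6 × (1/1² − 1/4²) = 459.0 eV.
λ = 1240 / 459.0 = 2.70 nm.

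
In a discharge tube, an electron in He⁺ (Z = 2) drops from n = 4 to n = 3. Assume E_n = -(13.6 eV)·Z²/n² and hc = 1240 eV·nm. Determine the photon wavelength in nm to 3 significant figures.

For Z = 2 the level energies scale as Z², so the effective Rydberg energy is 13.6 × 4 = 54.40 eV.
ΔE = 54.40 × (1/3² − 1/4²) = 54.40 × 0.04861 = 2.644 eV.
λ = hc/ΔE = 1240 / 2.644 = 469 nm.

469 nm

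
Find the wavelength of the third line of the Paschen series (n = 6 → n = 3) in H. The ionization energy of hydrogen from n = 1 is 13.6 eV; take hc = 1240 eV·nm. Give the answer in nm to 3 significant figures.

1090 nm

The Paschen series terminates on n_f = 3; the third line has n_i = 3+3 = 6.
ΔE = 13.60 × (1/3² − 1/6²) = 1.133 eV.
λ = 1240 / 1.133 = 1090 nm.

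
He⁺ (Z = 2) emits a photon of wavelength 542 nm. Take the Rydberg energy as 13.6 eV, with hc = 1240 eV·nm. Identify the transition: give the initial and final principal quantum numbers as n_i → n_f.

The photon energy is ΔE = hc/λ = 1240 / 542 = 2.288 eV.
With Z = 2, ΔE = 54.40 × (1/n_f² − 1/n_i²), so 1/n_f² − 1/n_i² = 0.04206.
Trying n_f = 4 gives 1/n_i² = 0.02044, i.e. n_i ≈ 7; this pair matches.

n_i = 7, n_f = 4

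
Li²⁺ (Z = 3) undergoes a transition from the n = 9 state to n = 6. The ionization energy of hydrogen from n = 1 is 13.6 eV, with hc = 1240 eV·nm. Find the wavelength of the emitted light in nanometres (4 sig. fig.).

656.5 nm

For Z = 3 the level energies scale as Z², so the effective Rydberg energy is 13.6 × 9 = 122.4 eV.
ΔE = 122.4 × (1/6² − 1/9²) = 122.4 × 0.01543 = 1.889 eV.
λ = hc/ΔE = 1240 / 1.889 = 656.5 nm.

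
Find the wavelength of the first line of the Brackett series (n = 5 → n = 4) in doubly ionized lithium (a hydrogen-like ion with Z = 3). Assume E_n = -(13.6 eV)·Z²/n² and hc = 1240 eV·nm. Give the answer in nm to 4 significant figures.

450.3 nm

The Brackett series terminates on n_f = 4; the first line has n_i = 4+1 = 5.
ΔE = 122.4 × (1/4² − 1/5²) = 2.754 eV.
λ = 1240 / 2.754 = 450.3 nm.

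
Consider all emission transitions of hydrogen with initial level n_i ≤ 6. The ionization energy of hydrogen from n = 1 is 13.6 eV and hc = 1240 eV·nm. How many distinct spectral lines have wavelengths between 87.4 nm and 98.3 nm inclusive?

3

Enumerate all n_i → n_f pairs with 1 ≤ n_f < n_i ≤ 6 and compute λ = 1240 / [13.6·1·(1/n_f² − 1/n_i²)].
Lines falling in [87.4, 98.3] nm: 6→1 (93.78 nm), 5→1 (94.98 nm), 4→1 (97.25 nm).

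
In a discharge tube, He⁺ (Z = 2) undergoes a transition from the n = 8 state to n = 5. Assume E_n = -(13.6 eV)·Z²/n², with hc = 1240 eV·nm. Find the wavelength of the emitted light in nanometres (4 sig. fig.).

For Z = 2 the level energies scale as Z², so the effective Rydberg energy is 13.6 × 4 = 54.40 eV.
ΔE = 54.40 × (1/5² − 1/8²) = 54.40 × 0.02438 = 1.326 eV.
λ = hc/ΔE = 1240 / 1.326 = 935.1 nm.

935.1 nm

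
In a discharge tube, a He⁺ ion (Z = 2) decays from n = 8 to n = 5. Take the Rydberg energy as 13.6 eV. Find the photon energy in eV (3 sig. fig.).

1.33 eV

The Bohr energies scale as Z², so for Z = 2: E_n = −54.40/n² eV.
E_8 = −54.40/64 = −0.8500 eV and E_5 = −54.40/25 = −2.176 eV.
The photon energy is |E_8 − E_5| = 1.33 eV.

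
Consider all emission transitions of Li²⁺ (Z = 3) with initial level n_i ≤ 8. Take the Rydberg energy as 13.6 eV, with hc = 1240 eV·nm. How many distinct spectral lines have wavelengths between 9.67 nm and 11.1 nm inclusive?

Enumerate all n_i → n_f pairs with 1 ≤ n_f < n_i ≤ 8 and compute λ = 1240 / [13.6·9·(1/n_f² − 1/n_i²)].
Lines falling in [9.67, 11.1] nm: 8→1 (10.29 nm), 7→1 (10.34 nm), 6→1 (10.42 nm), 5→1 (10.55 nm), 4→1 (10.81 nm).

5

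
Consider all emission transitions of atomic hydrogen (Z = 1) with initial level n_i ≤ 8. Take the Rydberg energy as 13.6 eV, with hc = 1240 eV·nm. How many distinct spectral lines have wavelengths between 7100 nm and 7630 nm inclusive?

2

Enumerate all n_i → n_f pairs with 1 ≤ n_f < n_i ≤ 8 and compute λ = 1240 / [13.6·1·(1/n_f² − 1/n_i²)].
Lines falling in [7100, 7630] nm: 6→5 (7460 nm), 8→6 (7503 nm).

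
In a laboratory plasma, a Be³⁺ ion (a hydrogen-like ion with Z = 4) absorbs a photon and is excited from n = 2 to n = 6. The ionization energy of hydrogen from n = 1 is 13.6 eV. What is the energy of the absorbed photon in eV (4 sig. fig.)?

The Bohr energies scale as Z², so for Z = 4: E_n = −217.6/n² eV.
E_6 = −217.6/36 = −6.044 eV and E_2 = −217.6/4 = −54.40 eV.
The photon energy is |E_6 − E_2| = 48.36 eV.

48.36 eV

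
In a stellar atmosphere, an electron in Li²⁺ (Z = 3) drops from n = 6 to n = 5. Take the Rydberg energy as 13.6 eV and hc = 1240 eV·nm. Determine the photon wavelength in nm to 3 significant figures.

For Z = 3 the level energies scale as Z², so the effective Rydberg energy is 13.6 × 9 = 122.4 eV.
ΔE = 122.4 × (1/5² − 1/6²) = 122.4 × 0.01222 = 1.496 eV.
λ = hc/ΔE = 1240 / 1.496 = 829 nm.

829 nm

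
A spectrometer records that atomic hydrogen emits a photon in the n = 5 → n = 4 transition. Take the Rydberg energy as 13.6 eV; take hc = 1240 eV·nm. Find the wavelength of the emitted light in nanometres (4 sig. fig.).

ΔE = 13.60 × (1/4² − 1/5²) = 13.60 × 0.02250 = 0.3060 eV.
λ = hc/ΔE = 1240 / 0.3060 = 4052 nm.
This line belongs to the Brackett series.

4052 nm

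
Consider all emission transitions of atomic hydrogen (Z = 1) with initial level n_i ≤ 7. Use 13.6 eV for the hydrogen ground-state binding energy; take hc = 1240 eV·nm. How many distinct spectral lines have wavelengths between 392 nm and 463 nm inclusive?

3

Enumerate all n_i → n_f pairs with 1 ≤ n_f < n_i ≤ 7 and compute λ = 1240 / [13.6·1·(1/n_f² − 1/n_i²)].
Lines falling in [392, 463] nm: 7→2 (397.1 nm), 6→2 (410.3 nm), 5→2 (434.2 nm).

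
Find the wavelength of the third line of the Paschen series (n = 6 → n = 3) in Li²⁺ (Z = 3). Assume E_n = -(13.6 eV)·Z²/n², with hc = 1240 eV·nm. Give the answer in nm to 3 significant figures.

The Paschen series terminates on n_f = 3; the third line has n_i = 3+3 = 6.
ΔE = 122.4 × (1/3² − 1/6²) = 10.20 eV.
λ = 1240 / 10.20 = 122 nm.

122 nm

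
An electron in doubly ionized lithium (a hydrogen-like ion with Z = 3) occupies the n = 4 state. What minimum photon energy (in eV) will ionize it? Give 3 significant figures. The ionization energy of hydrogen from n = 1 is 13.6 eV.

E_n = −13.6 Z²/n² = −122.4/n² eV for Z = 3.
E_4 = −122.4/16 = −7.65 eV, so ionization (to E = 0) requires 7.65 eV.

7.65 eV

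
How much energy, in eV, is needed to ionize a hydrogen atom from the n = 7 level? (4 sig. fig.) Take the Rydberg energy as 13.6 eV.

E_7 = −13.60/49 = −0.2776 eV, so ionization (to E = 0) requires 0.2776 eV.

0.2776 eV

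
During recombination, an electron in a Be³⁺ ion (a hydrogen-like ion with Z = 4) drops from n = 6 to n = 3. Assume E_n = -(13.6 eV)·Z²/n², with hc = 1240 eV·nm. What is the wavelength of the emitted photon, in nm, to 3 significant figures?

For Z = 4 the level energies scale as Z², so the effective Rydberg energy is 13.6 × 16 = 217.6 eV.
ΔE = 217.6 × (1/3² − 1/6²) = 217.6 × 0.08333 = 18.13 eV.
λ = hc/ΔE = 1240 / 18.13 = 68.4 nm.

68.4 nm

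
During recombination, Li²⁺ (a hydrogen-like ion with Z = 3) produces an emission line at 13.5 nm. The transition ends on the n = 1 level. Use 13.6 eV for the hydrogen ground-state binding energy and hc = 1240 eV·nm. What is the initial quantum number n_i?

n_i = 2

The photon energy is ΔE = hc/λ = 1240 / 13.5 = 91.85 eV.
With Z = 3, ΔE = 122.4 × (1/n_f² − 1/n_i²), so 1/n_f² − 1/n_i² = 0.7504.
With n_f = 1: 1/n_i² = 1/1 − 0.7504 = 0.2496, so n_i ≈ 2.00.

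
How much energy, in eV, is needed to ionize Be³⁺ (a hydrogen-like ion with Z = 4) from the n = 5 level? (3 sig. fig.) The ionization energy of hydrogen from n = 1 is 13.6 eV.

E_n = −13.6 Z²/n² = −217.6/n² eV for Z = 4.
E_5 = −217.6/25 = −8.70 eV, so ionization (to E = 0) requires 8.70 eV.

8.70 eV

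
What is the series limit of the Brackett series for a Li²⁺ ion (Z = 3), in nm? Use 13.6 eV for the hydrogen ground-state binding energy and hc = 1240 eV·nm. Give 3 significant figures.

The Brackett series has lower level n_f = 4; the series limit corresponds to n_i → ∞.
ΔE_max = 13.6 × 9 / 4² = 7.650 eV.
λ_min = 1240 / 7.650 = 162 nm.

162 nm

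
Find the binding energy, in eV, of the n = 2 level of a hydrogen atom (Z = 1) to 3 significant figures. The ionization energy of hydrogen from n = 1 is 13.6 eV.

3.40 eV

E_2 = −13.60/4 = −3.40 eV, so ionization (to E = 0) requires 3.40 eV.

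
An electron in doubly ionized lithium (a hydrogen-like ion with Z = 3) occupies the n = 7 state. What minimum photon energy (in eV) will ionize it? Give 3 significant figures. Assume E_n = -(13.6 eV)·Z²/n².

2.50 eV

E_n = −13.6 Z²/n² = −122.4/n² eV for Z = 3.
E_7 = −122.4/49 = −2.50 eV, so ionization (to E = 0) requires 2.50 eV.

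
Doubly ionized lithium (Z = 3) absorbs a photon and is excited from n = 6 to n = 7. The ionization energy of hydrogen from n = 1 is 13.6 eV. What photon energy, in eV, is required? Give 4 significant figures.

0.9020 eV

The Bohr energies scale as Z², so for Z = 3: E_n = −122.4/n² eV.
E_7 = −122.4/49 = −2.498 eV and E_6 = −122.4/36 = −3.400 eV.
The photon energy is |E_7 − E_6| = 0.9020 eV.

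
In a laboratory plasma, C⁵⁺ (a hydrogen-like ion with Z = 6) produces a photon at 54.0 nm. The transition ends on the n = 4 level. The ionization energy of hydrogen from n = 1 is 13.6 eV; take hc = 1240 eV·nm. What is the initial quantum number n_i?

n_i = 8

The photon energy is ΔE = hc/λ = 1240 / 54.0 = 22.96 eV.
With Z = 6, ΔE = 489.6 × (1/n_f² − 1/n_i²), so 1/n_f² − 1/n_i² = 0.04690.
With n_f = 4: 1/n_i² = 1/16 − 0.04690 = 0.01560, so n_i ≈ 8.01.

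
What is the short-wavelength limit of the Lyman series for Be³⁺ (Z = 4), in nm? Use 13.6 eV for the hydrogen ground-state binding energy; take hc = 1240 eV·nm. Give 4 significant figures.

5.699 nm

The Lyman series has lower level n_f = 1; the series limit corresponds to n_i → ∞.
ΔE_max = 13.6 × 16 / 1² = 217.6 eV.
λ_min = 1240 / 217.6 = 5.699 nm.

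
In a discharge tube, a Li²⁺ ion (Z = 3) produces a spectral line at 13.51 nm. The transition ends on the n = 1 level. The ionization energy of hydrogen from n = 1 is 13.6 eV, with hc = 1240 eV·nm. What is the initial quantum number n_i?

The photon energy is ΔE = hc/λ = 1240 / 13.51 = 91.78 eV.
With Z = 3, ΔE = 122.4 × (1/n_f² − 1/n_i²), so 1/n_f² − 1/n_i² = 0.7499.
With n_f = 1: 1/n_i² = 1/1 − 0.7499 = 0.2501, so n_i ≈ 2.00.

n_i = 2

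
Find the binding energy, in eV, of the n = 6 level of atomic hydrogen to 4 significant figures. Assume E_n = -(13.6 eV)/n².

0.3778 eV

E_6 = −13.60/36 = −0.3778 eV, so ionization (to E = 0) requires 0.3778 eV.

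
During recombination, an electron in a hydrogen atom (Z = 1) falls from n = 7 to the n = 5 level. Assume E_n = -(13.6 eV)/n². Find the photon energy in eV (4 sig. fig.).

0.2664 eV

E_7 = −13.60/49 = −0.2776 eV and E_5 = −13.60/25 = −0.5440 eV.
The photon energy is |E_7 − E_5| = 0.2664 eV.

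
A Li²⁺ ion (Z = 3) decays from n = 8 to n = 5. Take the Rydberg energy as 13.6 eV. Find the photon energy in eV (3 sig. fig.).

2.98 eV

The Bohr energies scale as Z², so for Z = 3: E_n = −122.4/n² eV.
E_8 = −122.4/64 = −1.913 eV and E_5 = −122.4/25 = −4.896 eV.
The photon energy is |E_8 − E_5| = 2.98 eV.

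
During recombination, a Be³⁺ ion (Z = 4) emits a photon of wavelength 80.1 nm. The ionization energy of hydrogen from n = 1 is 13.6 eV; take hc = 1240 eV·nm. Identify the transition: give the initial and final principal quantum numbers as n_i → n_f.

n_i = 5, n_f = 3

The photon energy is ΔE = hc/λ = 1240 / 80.1 = 15.48 eV.
With Z = 4, ΔE = 217.6 × (1/n_f² − 1/n_i²), so 1/n_f² − 1/n_i² = 0.07114.
Trying n_f = 3 gives 1/n_i² = 0.03997, i.e. n_i ≈ 5; this pair matches.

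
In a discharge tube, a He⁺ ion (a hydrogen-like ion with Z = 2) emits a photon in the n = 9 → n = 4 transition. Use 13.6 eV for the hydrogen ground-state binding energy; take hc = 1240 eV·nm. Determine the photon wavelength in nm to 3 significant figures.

454 nm

For Z = 2 the level energies scale as Z², so the effective Rydberg energy is 13.6 × 4 = 54.40 eV.
ΔE = 54.40 × (1/4² − 1/9²) = 54.40 × 0.05015 = 2.728 eV.
λ = hc/ΔE = 1240 / 2.728 = 454 nm.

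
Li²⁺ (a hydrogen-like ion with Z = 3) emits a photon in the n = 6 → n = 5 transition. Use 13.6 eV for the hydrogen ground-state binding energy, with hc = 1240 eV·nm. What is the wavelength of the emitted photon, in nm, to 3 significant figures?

829 nm

For Z = 3 the level energies scale as Z², so the effective Rydberg energy is 13.6 × 9 = 122.4 eV.
ΔE = 122.4 × (1/5² − 1/6²) = 122.4 × 0.01222 = 1.496 eV.
λ = hc/ΔE = 1240 / 1.496 = 829 nm.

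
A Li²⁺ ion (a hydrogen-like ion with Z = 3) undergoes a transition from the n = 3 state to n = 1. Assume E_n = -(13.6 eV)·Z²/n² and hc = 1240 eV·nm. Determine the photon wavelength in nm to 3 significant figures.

For Z = 3 the level energies scale as Z², so the effective Rydberg energy is 13.6 × 9 = 122.4 eV.
ΔE = 122.4 × (1/1² − 1/3²) = 122.4 × 0.8889 = 108.8 eV.
λ = hc/ΔE = 1240 / 108.8 = 11.4 nm.

11.4 nm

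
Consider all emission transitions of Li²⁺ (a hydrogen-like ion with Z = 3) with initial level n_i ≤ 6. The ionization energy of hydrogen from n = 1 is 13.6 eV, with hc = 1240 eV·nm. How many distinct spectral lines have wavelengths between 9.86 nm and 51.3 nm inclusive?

7

Enumerate all n_i → n_f pairs with 1 ≤ n_f < n_i ≤ 6 and compute λ = 1240 / [13.6·9·(1/n_f² − 1/n_i²)].
Lines falling in [9.86, 51.3] nm: 6→1 (10.42 nm), 5→1 (10.55 nm), 4→1 (10.81 nm), 3→1 (11.40 nm), 2→1 (13.51 nm), 6→2 (45.59 nm), 5→2 (48.24 nm).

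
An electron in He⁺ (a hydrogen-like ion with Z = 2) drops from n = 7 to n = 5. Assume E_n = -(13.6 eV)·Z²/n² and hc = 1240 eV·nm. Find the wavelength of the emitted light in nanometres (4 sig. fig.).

For Z = 2 the level energies scale as Z², so the effective Rydberg energy is 13.6 × 4 = 54.40 eV.
ΔE = 54.40 × (1/5² − 1/7²) = 54.40 × 0.01959 = 1.066 eV.
λ = hc/ΔE = 1240 / 1.066 = 1163 nm.

1163 nm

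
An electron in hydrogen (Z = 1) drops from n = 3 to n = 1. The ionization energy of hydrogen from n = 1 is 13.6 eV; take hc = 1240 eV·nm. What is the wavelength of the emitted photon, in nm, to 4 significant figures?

ΔE = 13.60 × (1/1² − 1/3²) = 13.60 × 0.8889 = 12.09 eV.
λ = hc/ΔE = 1240 / 12.09 = 102.6 nm.
This line belongs to the Lyman series.

102.6 nm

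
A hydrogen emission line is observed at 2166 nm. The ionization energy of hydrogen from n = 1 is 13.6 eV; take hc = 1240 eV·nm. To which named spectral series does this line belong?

Brackett

ΔE = 1240/2166 = 0.5725 eV.
This matches 13.6 × (1/4² − 1/7²), so n_f = 4: the Brackett series.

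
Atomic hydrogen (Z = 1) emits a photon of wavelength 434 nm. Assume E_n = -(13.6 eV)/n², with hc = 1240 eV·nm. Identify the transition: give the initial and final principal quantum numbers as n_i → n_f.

The photon energy is ΔE = hc/λ = 1240 / 434 = 2.857 eV.
With Z = 1, ΔE = 13.60 × (1/n_f² − 1/n_i²), so 1/n_f² − 1/n_i² = 0.2101.
Trying n_f = 2 gives 1/n_i² = 0.03992, i.e. n_i ≈ 5; this pair matches.

n_i = 5, n_f = 2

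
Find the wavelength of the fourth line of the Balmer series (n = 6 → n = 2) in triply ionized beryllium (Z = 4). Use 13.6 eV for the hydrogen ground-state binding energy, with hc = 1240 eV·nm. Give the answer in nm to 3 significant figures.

The Balmer series terminates on n_f = 2; the fourth line has n_i = 2+4 = 6.
ΔE = 217.6 × (1/2² − 1/6²) = 48.36 eV.
λ = 1240 / 48.36 = 25.6 nm.

25.6 nm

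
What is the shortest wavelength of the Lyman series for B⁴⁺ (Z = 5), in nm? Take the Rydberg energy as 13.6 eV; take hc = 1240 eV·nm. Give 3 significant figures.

3.65 nm

The Lyman series has lower level n_f = 1; the series limit corresponds to n_i → ∞.
ΔE_max = 13.6 × 25 / 1² = 340.0 eV.
λ_min = 1240 / 340.0 = 3.65 nm.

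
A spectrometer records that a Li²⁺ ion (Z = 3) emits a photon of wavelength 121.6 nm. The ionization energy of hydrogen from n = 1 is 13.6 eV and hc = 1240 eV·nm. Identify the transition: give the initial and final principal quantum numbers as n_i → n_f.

The photon energy is ΔE = hc/λ = 1240 / 121.6 = 10.20 eV.
With Z = 3, ΔE = 122.4 × (1/n_f² − 1/n_i²), so 1/n_f² − 1/n_i² = 0.08331.
Trying n_f = 3 gives 1/n_i² = 0.02780, i.e. n_i ≈ 6; this pair matches.

n_i = 6, n_f = 3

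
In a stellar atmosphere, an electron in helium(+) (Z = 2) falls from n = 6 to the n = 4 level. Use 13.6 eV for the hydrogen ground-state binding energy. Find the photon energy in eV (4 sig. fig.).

1.889 eV

The Bohr energies scale as Z², so for Z = 2: E_n = −54.40/n² eV.
E_6 = −54.40/36 = −1.511 eV and E_4 = −54.40/16 = −3.400 eV.
The photon energy is |E_6 − E_4| = 1.889 eV.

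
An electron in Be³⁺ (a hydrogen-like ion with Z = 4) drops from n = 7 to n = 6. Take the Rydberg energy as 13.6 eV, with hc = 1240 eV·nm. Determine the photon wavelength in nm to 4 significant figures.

773.2 nm

For Z = 4 the level energies scale as Z², so the effective Rydberg energy is 13.6 × 16 = 217.6 eV.
ΔE = 217.6 × (1/6² − 1/7²) = 217.6 × 0.007370 = 1.604 eV.
λ = hc/ΔE = 1240 / 1.604 = 773.2 nm.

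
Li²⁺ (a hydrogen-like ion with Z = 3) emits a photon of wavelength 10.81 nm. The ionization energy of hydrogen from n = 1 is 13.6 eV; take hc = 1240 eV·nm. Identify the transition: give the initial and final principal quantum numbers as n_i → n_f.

n_i = 4, n_f = 1

The photon energy is ΔE = hc/λ = 1240 / 10.81 = 114.7 eV.
With Z = 3, ΔE = 122.4 × (1/n_f² − 1/n_i²), so 1/n_f² − 1/n_i² = 0.9372.
Trying n_f = 1 gives 1/n_i² = 0.06284, i.e. n_i ≈ 4; this pair matches.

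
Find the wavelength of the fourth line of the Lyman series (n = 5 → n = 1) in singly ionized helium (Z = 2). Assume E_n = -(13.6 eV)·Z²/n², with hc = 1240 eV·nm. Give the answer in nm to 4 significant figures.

The Lyman series terminates on n_f = 1; the fourth line has n_i = 1+4 = 5.
ΔE = 54.40 × (1/1² − 1/5²) = 52.22 eV.
λ = 1240 / 52.22 = 23.74 nm.

23.74 nm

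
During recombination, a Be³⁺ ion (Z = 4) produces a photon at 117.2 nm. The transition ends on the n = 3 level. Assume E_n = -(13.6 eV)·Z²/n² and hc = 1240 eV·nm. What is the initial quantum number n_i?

n_i = 4

The photon energy is ΔE = hc/λ = 1240 / 117.2 = 10.58 eV.
With Z = 4, ΔE = 217.6 × (1/n_f² − 1/n_i²), so 1/n_f² − 1/n_i² = 0.04862.
With n_f = 3: 1/n_i² = 1/9 − 0.04862 = 0.06249, so n_i ≈ 4.00.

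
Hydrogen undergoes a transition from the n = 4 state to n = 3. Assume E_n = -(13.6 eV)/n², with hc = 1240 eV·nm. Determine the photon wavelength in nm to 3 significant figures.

ΔE = 13.60 × (1/3² − 1/4²) = 13.60 × 0.04861 = 0.6611 eV.
λ = hc/ΔE = 1240 / 0.6611 = 1880 nm.
This line belongs to the Paschen series.

1880 nm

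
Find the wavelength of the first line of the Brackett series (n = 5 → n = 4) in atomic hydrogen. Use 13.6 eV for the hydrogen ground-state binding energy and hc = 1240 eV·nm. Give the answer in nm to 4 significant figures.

4052 nm

The Brackett series terminates on n_f = 4; the first line has n_i = 4+1 = 5.
ΔE = 13.60 × (1/4² − 1/5²) = 0.3060 eV.
λ = 1240 / 0.3060 = 4052 nm.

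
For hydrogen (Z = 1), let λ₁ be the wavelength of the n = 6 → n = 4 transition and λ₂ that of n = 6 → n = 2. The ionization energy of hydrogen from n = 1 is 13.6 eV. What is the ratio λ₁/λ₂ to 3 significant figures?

6.40

λ ∝ 1/ΔE ∝ 1/(1/n_f² − 1/n_i²), and the Z² and hc factors cancel in the ratio.
λ₁/λ₂ = (1/2² − 1/6²)/(1/4² − 1/6²) = 0.2222/0.03472 = 6.40.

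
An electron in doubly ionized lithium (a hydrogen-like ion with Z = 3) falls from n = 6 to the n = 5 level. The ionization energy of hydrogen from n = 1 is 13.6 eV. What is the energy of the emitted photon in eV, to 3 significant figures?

The Bohr energies scale as Z², so for Z = 3: E_n = −122.4/n² eV.
E_6 = −122.4/36 = −3.400 eV and E_5 = −122.4/25 = −4.896 eV.
The photon energy is |E_6 − E_5| = 1.50 eV.

1.50 eV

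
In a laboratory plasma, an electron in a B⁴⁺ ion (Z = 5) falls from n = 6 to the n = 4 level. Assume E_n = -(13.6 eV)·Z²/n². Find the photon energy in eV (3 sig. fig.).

11.8 eV

The Bohr energies scale as Z², so for Z = 5: E_n = −340.0/n² eV.
E_6 = −340.0/36 = −9.444 eV and E_4 = −340.0/16 = −21.25 eV.
The photon energy is |E_6 − E_4| = 11.8 eV.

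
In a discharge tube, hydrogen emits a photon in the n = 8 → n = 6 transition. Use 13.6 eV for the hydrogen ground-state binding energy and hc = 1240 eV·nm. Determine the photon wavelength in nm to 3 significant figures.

ΔE = 13.60 × (1/6² − 1/8²) = 13.60 × 0.01215 = 0.1653 eV.
λ = hc/ΔE = 1240 / 0.1653 = 7500 nm.

7500 nm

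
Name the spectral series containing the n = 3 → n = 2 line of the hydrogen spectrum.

The series is set by the lower level: n_f = 2 is the Balmer series.

Balmer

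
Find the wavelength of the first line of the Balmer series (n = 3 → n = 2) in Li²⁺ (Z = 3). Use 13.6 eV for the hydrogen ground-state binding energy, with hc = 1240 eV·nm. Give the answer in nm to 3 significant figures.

72.9 nm

The Balmer series terminates on n_f = 2; the first line has n_i = 2+1 = 3.
ΔE = 122.4 × (1/2² − 1/3²) = 17.00 eV.
λ = 1240 / 17.00 = 72.9 nm.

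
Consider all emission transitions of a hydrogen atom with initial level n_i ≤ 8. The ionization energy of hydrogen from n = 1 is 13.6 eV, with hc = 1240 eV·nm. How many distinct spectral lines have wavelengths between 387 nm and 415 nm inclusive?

3

Enumerate all n_i → n_f pairs with 1 ≤ n_f < n_i ≤ 8 and compute λ = 1240 / [13.6·1·(1/n_f² − 1/n_i²)].
Lines falling in [387, 415] nm: 8→2 (389.0 nm), 7→2 (397.1 nm), 6→2 (410.3 nm).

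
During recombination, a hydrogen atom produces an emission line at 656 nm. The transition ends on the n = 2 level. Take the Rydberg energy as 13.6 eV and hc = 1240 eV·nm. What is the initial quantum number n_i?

The photon energy is ΔE = hc/λ = 1240 / 656 = 1.890 eV.
With Z = 1, ΔE = 13.60 × (1/n_f² − 1/n_i²), so 1/n_f² − 1/n_i² = 0.1390.
With n_f = 2: 1/n_i² = 1/4 − 0.1390 = 0.1110, so n_i ≈ 3.00.

n_i = 3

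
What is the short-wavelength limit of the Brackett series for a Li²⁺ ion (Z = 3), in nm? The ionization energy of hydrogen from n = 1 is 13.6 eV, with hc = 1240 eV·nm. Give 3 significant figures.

The Brackett series has lower level n_f = 4; the series limit corresponds to n_i → ∞.
ΔE_max = 13.6 × 9 / 4² = 7.650 eV.
λ_min = 1240 / 7.650 = 162 nm.

162 nm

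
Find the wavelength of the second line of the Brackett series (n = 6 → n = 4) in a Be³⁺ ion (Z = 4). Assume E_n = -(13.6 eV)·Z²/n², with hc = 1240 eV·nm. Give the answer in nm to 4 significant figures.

164.1 nm

The Brackett series terminates on n_f = 4; the second line has n_i = 4+2 = 6.
ΔE = 217.6 × (1/4² − 1/6²) = 7.556 eV.
λ = 1240 / 7.556 = 164.1 nm.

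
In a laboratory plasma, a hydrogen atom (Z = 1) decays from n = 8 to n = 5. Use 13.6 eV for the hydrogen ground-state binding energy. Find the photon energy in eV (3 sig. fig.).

E_8 = −13.60/64 = −0.2125 eV and E_5 = −13.60/25 = −0.5440 eV.
The photon energy is |E_8 − E_5| = 0.332 eV.

0.332 eV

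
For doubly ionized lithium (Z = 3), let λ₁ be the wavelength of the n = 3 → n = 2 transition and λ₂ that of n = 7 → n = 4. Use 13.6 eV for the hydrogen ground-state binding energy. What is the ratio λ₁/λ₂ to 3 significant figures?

λ ∝ 1/ΔE ∝ 1/(1/n_f² − 1/n_i²), and the Z² and hc factors cancel in the ratio.
λ₁/λ₂ = (1/4² − 1/7²)/(1/2² − 1/3²) = 0.04209/0.1389 = 0.303.

0.303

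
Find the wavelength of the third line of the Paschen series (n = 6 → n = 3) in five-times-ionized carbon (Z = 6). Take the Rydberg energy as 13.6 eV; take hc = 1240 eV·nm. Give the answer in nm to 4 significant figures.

30.39 nm

The Paschen series terminates on n_f = 3; the third line has n_i = 3+3 = 6.
ΔE = 489.6 × (1/3² − 1/6²) = 40.80 eV.
λ = 1240 / 40.80 = 30.39 nm.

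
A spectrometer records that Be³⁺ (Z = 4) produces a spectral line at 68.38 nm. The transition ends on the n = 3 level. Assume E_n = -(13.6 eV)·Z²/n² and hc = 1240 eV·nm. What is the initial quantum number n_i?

The photon energy is ΔE = hc/λ = 1240 / 68.38 = 18.13 eV.
With Z = 4, ΔE = 217.6 × (1/n_f² − 1/n_i²), so 1/n_f² − 1/n_i² = 0.08334.
With n_f = 3: 1/n_i² = 1/9 − 0.08334 = 0.02777, so n_i ≈ 6.00.

n_i = 6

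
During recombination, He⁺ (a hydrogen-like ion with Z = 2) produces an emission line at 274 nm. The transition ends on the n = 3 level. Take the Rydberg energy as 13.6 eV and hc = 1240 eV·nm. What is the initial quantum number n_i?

n_i = 6

The photon energy is ΔE = hc/λ = 1240 / 274 = 4.526 eV.
With Z = 2, ΔE = 54.40 × (1/n_f² − 1/n_i²), so 1/n_f² − 1/n_i² = 0.08319.
With n_f = 3: 1/n_i² = 1/9 − 0.08319 = 0.02792, so n_i ≈ 5.98.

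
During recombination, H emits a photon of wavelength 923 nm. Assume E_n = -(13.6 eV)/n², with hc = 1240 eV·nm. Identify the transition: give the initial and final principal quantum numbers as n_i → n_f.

n_i = 9, n_f = 3

The photon energy is ΔE = hc/λ = 1240 / 923 = 1.343 eV.
With Z = 1, ΔE = 13.60 × (1/n_f² − 1/n_i²), so 1/n_f² − 1/n_i² = 0.09878.
Trying n_f = 3 gives 1/n_i² = 0.01233, i.e. n_i ≈ 9; this pair matches.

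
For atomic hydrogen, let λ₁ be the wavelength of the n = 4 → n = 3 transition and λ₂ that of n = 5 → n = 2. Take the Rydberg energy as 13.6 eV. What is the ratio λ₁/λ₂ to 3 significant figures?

λ ∝ 1/ΔE ∝ 1/(1/n_f² − 1/n_i²), and the Z² and hc factors cancel in the ratio.
λ₁/λ₂ = (1/2² − 1/5²)/(1/3² − 1/4²) = 0.2100/0.04861 = 4.32.

4.32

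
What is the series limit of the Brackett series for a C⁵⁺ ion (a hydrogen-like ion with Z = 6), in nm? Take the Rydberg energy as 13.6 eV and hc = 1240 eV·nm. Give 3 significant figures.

The Brackett series has lower level n_f = 4; the series limit corresponds to n_i → ∞.
ΔE_max = 13.6 × 36 / 4² = 30.60 eV.
λ_min = 1240 / 30.60 = 40.5 nm.

40.5 nm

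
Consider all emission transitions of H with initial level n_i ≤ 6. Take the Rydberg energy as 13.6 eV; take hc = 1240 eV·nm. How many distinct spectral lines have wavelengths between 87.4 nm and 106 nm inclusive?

4

Enumerate all n_i → n_f pairs with 1 ≤ n_f < n_i ≤ 6 and compute λ = 1240 / [13.6·1·(1/n_f² − 1/n_i²)].
Lines falling in [87.4, 106] nm: 6→1 (93.78 nm), 5→1 (94.98 nm), 4→1 (97.25 nm), 3→1 (102.6 nm).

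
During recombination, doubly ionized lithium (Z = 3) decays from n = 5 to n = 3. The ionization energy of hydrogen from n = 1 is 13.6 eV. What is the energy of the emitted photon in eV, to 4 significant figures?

The Bohr energies scale as Z², so for Z = 3: E_n = −122.4/n² eV.
E_5 = −122.4/25 = −4.896 eV and E_3 = −122.4/9 = −13.60 eV.
The photon energy is |E_5 − E_3| = 8.704 eV.

8.704 eV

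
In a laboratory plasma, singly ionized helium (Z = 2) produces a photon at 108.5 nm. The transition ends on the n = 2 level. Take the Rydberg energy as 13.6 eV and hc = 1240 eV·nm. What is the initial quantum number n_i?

The photon energy is ΔE = hc/λ = 1240 / 108.5 = 11.43 eV.
With Z = 2, ΔE = 54.40 × (1/n_f² − 1/n_i²), so 1/n_f² − 1/n_i² = 0.2101.
With n_f = 2: 1/n_i² = 1/4 − 0.2101 = 0.03992, so n_i ≈ 5.01.

n_i = 5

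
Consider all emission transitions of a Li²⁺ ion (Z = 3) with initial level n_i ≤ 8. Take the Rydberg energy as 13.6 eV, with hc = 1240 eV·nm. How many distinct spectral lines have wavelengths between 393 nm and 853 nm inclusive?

5

Enumerate all n_i → n_f pairs with 1 ≤ n_f < n_i ≤ 8 and compute λ = 1240 / [13.6·9·(1/n_f² − 1/n_i²)].
Lines falling in [393, 853] nm: 8→5 (415.6 nm), 5→4 (450.3 nm), 7→5 (517.1 nm), 6→5 (828.9 nm), 8→6 (833.6 nm).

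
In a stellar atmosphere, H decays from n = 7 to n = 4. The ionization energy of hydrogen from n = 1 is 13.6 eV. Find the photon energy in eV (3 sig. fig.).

E_7 = −13.60/49 = −0.2776 eV and E_4 = −13.60/16 = −0.8500 eV.
The photon energy is |E_7 − E_4| = 0.572 eV.

0.572 eV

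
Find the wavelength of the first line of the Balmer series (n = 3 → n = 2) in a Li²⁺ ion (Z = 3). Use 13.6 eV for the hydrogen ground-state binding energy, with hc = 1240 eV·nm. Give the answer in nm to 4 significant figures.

72.94 nm

The Balmer series terminates on n_f = 2; the first line has n_i = 2+1 = 3.
ΔE = 122.4 × (1/2² − 1/3²) = 17.00 eV.
λ = 1240 / 17.00 = 72.94 nm.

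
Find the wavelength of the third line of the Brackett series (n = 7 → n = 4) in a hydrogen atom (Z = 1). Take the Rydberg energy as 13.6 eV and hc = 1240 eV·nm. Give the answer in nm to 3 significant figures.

The Brackett series terminates on n_f = 4; the third line has n_i = 4+3 = 7.
ΔE = 13.60 × (1/4² − 1/7²) = 0.5724 eV.
λ = 1240 / 0.5724 = 2170 nm.

2170 nm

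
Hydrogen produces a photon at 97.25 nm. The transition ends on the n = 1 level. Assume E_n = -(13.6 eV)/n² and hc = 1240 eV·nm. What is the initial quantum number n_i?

n_i = 4

The photon energy is ΔE = hc/λ = 1240 / 97.25 = 12.75 eV.
With Z = 1, ΔE = 13.60 × (1/n_f² − 1/n_i²), so 1/n_f² − 1/n_i² = 0.9375.
With n_f = 1: 1/n_i² = 1/1 − 0.9375 = 0.06245, so n_i ≈ 4.00.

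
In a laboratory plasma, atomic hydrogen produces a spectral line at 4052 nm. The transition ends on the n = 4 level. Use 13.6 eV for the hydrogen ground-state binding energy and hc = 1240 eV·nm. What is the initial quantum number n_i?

The photon energy is ΔE = hc/λ = 1240 / 4052 = 0.3060 eV.
With Z = 1, ΔE = 13.60 × (1/n_f² − 1/n_i²), so 1/n_f² − 1/n_i² = 0.02250.
With n_f = 4: 1/n_i² = 1/16 − 0.02250 = 0.04000, so n_i ≈ 5.00.

n_i = 5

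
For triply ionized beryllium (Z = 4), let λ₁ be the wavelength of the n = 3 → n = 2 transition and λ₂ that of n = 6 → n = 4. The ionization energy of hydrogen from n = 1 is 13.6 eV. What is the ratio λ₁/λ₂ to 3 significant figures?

0.250

λ ∝ 1/ΔE ∝ 1/(1/n_f² − 1/n_i²), and the Z² and hc factors cancel in the ratio.
λ₁/λ₂ = (1/4² − 1/6²)/(1/2² − 1/3²) = 0.03472/0.1389 = 0.250.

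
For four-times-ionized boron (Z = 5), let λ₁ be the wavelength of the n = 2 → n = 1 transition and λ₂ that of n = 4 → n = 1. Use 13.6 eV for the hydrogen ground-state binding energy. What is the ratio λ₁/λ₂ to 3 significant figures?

λ ∝ 1/ΔE ∝ 1/(1/n_f² − 1/n_i²), and the Z² and hc factors cancel in the ratio.
λ₁/λ₂ = (1/1² − 1/4²)/(1/1² − 1/2²) = 0.9375/0.7500 = 1.25.

1.25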